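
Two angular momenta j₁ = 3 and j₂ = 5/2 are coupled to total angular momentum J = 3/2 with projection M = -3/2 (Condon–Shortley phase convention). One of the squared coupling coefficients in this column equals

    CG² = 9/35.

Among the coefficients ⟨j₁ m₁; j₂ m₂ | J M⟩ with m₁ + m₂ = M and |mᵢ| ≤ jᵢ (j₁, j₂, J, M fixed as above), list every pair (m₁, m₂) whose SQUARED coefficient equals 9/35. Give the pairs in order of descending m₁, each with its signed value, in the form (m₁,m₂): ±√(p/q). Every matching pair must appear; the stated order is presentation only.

(-1,-1/2): +√(9/35)

Admissible pairs with m₁+m₂ = M = -3/2: (-3,3/2), (-2,1/2), (-1,-1/2), (0,-3/2), (1,-5/2)
  (m₁,m₂)=(1,-5/2): CG² = 1/14, CG = +√(1/14)
  (m₁,m₂)=(0,-3/2): CG² = 6/35, CG = −√(6/35)
  (m₁,m₂)=(-1,-1/2): CG² = 9/35, CG = +√(9/35)   ← matches the target
  (m₁,m₂)=(-2,1/2): CG² = 2/7, CG = −√(2/7)
  (m₁,m₂)=(-3,3/2): CG² = 3/14, CG = +√(3/14)
Pairs with CG² = 9/35: (-1,-1/2): +√(9/35)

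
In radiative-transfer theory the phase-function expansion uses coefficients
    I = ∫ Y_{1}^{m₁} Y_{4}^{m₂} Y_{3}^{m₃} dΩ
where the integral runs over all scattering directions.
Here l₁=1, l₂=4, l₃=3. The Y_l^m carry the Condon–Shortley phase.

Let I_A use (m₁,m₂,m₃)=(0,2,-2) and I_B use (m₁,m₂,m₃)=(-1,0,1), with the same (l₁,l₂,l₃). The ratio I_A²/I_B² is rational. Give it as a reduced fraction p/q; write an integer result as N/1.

Same 1,4,3: normalisation and zero-m 3j drop out of the ratio.
A: Δ: 2! 0! 6! / 9! → 1/252; sum: t=1:−1/120 = -1/120; 3j²(1 4 3; 0 2 -2) = Δ·Π!·Σ² = 1/21  (sign +1)
B: Δ: 2! 0! 6! / 9! → 1/252; sum: t=2:+1/96 = 1/96; 3j²(1 4 3; -1 0 1) = Δ·Π!·Σ² = 1/42  (sign +1)
I_A²/I_B² = (1/21)/(1/42) = 2/1

2/1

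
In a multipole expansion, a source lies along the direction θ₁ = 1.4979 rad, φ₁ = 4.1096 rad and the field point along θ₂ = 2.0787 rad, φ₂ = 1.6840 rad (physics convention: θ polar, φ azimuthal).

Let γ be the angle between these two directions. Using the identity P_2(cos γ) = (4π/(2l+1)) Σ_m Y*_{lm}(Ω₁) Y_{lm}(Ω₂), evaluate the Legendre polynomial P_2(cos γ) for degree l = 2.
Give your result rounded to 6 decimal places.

0.220117

Term-by-term m-sum for l=2 (normalisation 4π/5 = 2.513274):
  term(m=-2) = 0.01568 - 0.11222j   from Y*(Ω₁)=-0.13723 + 0.35888j, Y(Ω₂)=-0.28738 + 0.06620j
  term(m=-1) = 0.01390 - 0.01209j   from Y*(Ω₁)=-0.03181 - 0.04623j, Y(Ω₂)=0.03709 + 0.32620j
  term(m=+0) = 0.02843 + 0.00000j   from Y*(Ω₁)=-0.31037 + 0.00000j, Y(Ω₂)=-0.09159 + 0.00000j
  term(m=+1) = 0.01390 + 0.01209j   from Y*(Ω₁)=0.03181 - 0.04623j, Y(Ω₂)=-0.03709 + 0.32620j
  term(m=+2) = 0.01568 + 0.11222j   from Y*(Ω₁)=-0.13723 - 0.35888j, Y(Ω₂)=-0.28738 - 0.06620j
Σ over m = 0.08758 + 0.00000j; ×(4π/5) → 0.22012 + 0.00000j. Real part: 0.220117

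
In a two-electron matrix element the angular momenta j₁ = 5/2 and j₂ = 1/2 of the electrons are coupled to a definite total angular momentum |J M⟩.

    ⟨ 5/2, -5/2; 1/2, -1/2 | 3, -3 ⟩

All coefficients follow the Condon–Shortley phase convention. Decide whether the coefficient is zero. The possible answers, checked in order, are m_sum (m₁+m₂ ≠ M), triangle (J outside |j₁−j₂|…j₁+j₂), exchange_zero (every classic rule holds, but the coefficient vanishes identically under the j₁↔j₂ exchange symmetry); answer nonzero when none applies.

nonzero

m-sum: m₁+m₂ = -5/2+(-1/2) = -3, M = -3  ✓
triangle: |j₁−j₂| = 2 ≤ J = 3 ≤ j₁+j₂ = 3  ✓
exchange: j₁≠j₂ or m₁≠m₂ — the exchange symmetry imposes no constraint here
value check: CG = +1 = +1.000000 ≠ 0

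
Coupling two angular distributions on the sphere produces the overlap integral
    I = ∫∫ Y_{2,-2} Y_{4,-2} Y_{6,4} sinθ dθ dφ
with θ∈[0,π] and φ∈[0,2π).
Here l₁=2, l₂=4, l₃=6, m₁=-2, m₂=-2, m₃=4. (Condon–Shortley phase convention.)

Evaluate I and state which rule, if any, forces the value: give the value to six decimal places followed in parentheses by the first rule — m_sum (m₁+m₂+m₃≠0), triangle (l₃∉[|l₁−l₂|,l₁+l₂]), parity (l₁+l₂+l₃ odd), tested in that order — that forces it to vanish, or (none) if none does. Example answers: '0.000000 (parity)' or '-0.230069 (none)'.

m-sum 0 ✓  L=12 even ✓  2≤6≤6 ✓
Π(2lᵢ+1) = 5×9×13 = 585
triangle coeff Δ(2,4,6) = 1/6435
Σ_t [0,0]: t=0:+1/2304 = 1/2304
(3j)²=5/143 [(2 4 6; 0 0 0)], sign=+1
Σ_t [0,0]: t=0:+1/34560 = 1/34560
(3j)²=14/429 [(2 4 6; -2 -2 4)], sign=+1
⇒ 4πI² = 1050/1573
I = (+1)√(1050/1573/(4π)) = 0.23047581
No selection rule forces the value: the integral is nonzero (none).

0.230476 (none)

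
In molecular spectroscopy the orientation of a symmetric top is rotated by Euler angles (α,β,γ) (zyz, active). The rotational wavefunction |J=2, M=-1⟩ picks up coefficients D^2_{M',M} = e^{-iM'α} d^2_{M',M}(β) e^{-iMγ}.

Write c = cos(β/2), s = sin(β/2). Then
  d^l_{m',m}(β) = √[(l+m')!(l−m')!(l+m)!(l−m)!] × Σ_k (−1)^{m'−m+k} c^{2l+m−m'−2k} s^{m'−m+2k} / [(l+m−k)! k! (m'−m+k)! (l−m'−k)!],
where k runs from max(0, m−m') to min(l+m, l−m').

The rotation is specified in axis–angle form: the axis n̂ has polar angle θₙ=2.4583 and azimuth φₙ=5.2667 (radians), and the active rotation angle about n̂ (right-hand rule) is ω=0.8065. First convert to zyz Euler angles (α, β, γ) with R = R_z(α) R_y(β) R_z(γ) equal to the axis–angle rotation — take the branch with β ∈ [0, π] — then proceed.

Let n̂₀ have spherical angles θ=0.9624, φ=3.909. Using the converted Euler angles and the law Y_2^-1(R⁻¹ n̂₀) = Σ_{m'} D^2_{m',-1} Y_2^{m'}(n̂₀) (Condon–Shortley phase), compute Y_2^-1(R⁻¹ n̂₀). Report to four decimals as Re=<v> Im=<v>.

Axis–angle → zyz. n̂ = (sinθₙcosφₙ, sinθₙsinφₙ, cosθₙ) = (+0.332316, -0.536814, -0.775498), ω = 0.8065.
R = I cosω + sinω [n̂]ₓ + (1−cosω) n̂n̂ᵀ gives
  R = [+0.726040, +0.504869, -0.466877; -0.614748, +0.780777, -0.111681; +0.308142, +0.368096, +0.877242]
β = atan2(√(R₁₃²+R₂₃²), R₃₃) = 0.500710; α = atan2(R₂₃, R₁₃) mod 2π = 3.376389; γ = atan2(R₃₂, −R₃₁) mod 2π = 2.267767
Need the full column D^2_{m',-1} for m'=−2..2 at α=3.3764, β=0.5007, γ=2.2678.
cos(β/2)=0.968825, sin(β/2)=0.247748
d^2_{-2,-1}: single k=1 term ⇒ +0.450583;  D = -0.414269+0.177220i
d^2_{-1,-1}: k∈[0..1] ⇒ +0.881009 -0.172835 = +0.708175;  D = +0.568434-0.422367i
d^2_{0,-1}: k∈[0..1] ⇒ -0.551850 +0.036087 = -0.515763;  D = +0.331067-0.395482i
d^2_{1,-1}: k∈[0..1] ⇒ +0.172835 -0.003767 = +0.169067;  D = +0.075386-0.151330i
d^2_{2,-1}: single k=0 term ⇒ -0.029465;  D = +0.006642-0.028706i
Y_2^{m'}(θ=0.9624,φ=3.909) and Σ D·Y over m':
  (-0.4143+0.1772i)·(+0.0094-0.2599i)  (+0.5684-0.4224i)·(-0.2608+0.2516i)  (+0.3311-0.3955i)·(-0.0063+0.0000i)  (+0.0754-0.1513i)·(+0.2608+0.2516i)  (+0.0066-0.0287i)·(+0.0094+0.2599i)
Y_2^-1(R⁻¹ n̂) = +0.063366+0.345917i

Re=0.0634 Im=0.3459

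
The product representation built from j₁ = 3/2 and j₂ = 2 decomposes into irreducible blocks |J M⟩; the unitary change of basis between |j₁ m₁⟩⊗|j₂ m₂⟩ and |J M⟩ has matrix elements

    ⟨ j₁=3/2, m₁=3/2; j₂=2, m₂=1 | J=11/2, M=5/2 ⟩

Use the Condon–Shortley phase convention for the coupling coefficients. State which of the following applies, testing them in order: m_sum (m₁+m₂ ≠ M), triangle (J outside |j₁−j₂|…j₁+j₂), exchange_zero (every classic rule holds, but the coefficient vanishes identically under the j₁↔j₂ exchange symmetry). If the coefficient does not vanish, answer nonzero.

triangle

m-sum: m₁+m₂ = 3/2+1 = 5/2, M = 5/2  ✓
triangle: need |j₁−j₂| ≤ J ≤ j₁+j₂, i.e. J ∈ [1/2, 7/2]; J = 11/2 is outside ✗ ⇒ coefficient is 0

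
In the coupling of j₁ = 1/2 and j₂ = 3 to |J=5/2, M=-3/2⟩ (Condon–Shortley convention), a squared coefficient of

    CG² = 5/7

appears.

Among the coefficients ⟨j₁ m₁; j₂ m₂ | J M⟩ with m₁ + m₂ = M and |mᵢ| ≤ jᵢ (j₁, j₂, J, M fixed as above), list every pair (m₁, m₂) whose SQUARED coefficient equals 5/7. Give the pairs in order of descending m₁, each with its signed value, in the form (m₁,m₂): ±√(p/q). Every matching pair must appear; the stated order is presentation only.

Admissible pairs with m₁+m₂ = M = -3/2: (-1/2,-1), (1/2,-2)
  (m₁,m₂)=(1/2,-2): CG² = 5/7, CG = +√(5/7)   ← matches the target
  (m₁,m₂)=(-1/2,-1): CG² = 2/7, CG = −√(2/7)
Pairs with CG² = 5/7: (1/2,-2): +√(5/7)

(1/2,-2): +√(5/7)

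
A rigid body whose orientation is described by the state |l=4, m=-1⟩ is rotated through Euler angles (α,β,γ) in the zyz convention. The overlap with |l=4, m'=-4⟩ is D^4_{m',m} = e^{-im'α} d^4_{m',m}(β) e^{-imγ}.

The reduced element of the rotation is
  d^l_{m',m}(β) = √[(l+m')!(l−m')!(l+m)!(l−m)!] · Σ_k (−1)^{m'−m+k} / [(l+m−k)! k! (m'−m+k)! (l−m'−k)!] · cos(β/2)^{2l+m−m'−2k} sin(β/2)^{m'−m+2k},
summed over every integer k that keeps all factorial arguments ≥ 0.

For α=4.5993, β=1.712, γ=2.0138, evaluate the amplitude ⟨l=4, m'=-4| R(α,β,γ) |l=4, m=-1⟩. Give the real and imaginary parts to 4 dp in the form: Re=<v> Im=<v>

Re=0.0036 Im=0.3900

Split into d^4_{-4,-1}(β=1.7120) × two z-phases.
With c≡cos(β/2)=0.655464 and s≡sin(β/2)=0.755227, N=[1·40320·6·120]^{1/2}=5387.986637
k: max(0,(-1)−(-4))=3 … min(4+(-1),4−(-4))=3
  k=3: (−1)^0·5387.9866/(720)·0.6555^5·0.7552^3 = +0.390004
d^4_{-4,-1}(1.7120) = +0.390004
Attach z-rotation phases: D = e^{-i(-4)(4.5993)}·(+0.390004)·e^{-i(-1)(2.0138)} = +0.003647+0.389987i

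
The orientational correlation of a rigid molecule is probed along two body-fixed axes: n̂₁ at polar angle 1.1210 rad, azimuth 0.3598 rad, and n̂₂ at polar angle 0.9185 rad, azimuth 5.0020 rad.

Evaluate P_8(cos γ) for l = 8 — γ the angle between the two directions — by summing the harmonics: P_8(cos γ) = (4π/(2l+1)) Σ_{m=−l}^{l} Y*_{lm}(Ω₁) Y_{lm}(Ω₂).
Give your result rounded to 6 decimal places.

Expand P_8 via completeness: Σ_{m} conj(Y_{8,m}) at Ω₁ times Y_{8,m} at Ω₂ —
  term(m=-8) = (0.015472, 0.009733)   from Y*(Ω₁)=(-0.215257, 0.058000), Y(Ω₂)=(-0.055653, -0.060209)
  term(m=-7) = (0.050883, -0.095094)   from Y*(Ω₁)=(-0.349652, 0.251203), Y(Ω₂)=(-0.224857, 0.110421)
  term(m=-6) = (-0.144344, -0.064656)   from Y*(Ω₁)=(-0.204407, 0.306609), Y(Ω₂)=(0.071290, 0.423247)
  term(m=-5) = (0.004680, -0.012784)   from Y*(Ω₁)=(0.007791, -0.033544), Y(Ω₂)=(0.392359, 0.048402)
  term(m=-4) = (-0.011238, -0.003241)   from Y*(Ω₁)=(-0.046481, -0.351170), Y(Ω₂)=(0.013233, -0.030251)
  term(m=-3) = (0.010334, -0.048351)   from Y*(Ω₁)=(-0.068219, -0.127468), Y(Ω₂)=(0.261134, 0.220828)
  term(m=-2) = (0.063593, 0.008986)   from Y*(Ω₁)=(0.215239, 0.188627), Y(Ω₂)=(0.187804, -0.122834)
  term(m=-1) = (-0.003621, 0.051509)   from Y*(Ω₁)=(0.193225, 0.072686), Y(Ω₂)=(0.071430, 0.239707)
  term(m=+0) = (-0.068892, -0.000000)   from Y*(Ω₁)=(-0.258700, -0.000000), Y(Ω₂)=(0.266300, 0.000000)
  term(m=+1) = (-0.003621, -0.051509)   from Y*(Ω₁)=(-0.193225, 0.072686), Y(Ω₂)=(-0.071430, 0.239707)
  term(m=+2) = (0.063593, -0.008986)   from Y*(Ω₁)=(0.215239, -0.188627), Y(Ω₂)=(0.187804, 0.122834)
  term(m=+3) = (0.010334, 0.048351)   from Y*(Ω₁)=(0.068219, -0.127468), Y(Ω₂)=(-0.261134, 0.220828)
  term(m=+4) = (-0.011238, 0.003241)   from Y*(Ω₁)=(-0.046481, 0.351170), Y(Ω₂)=(0.013233, 0.030251)
  term(m=+5) = (0.004680, 0.012784)   from Y*(Ω₁)=(-0.007791, -0.033544), Y(Ω₂)=(-0.392359, 0.048402)
  term(m=+6) = (-0.144344, 0.064656)   from Y*(Ω₁)=(-0.204407, -0.306609), Y(Ω₂)=(0.071290, -0.423247)
  term(m=+7) = (0.050883, 0.095094)   from Y*(Ω₁)=(0.349652, 0.251203), Y(Ω₂)=(0.224857, 0.110421)
  term(m=+8) = (0.015472, -0.009733)   from Y*(Ω₁)=(-0.215257, -0.058000), Y(Ω₂)=(-0.055653, 0.060209)
Total Σ_m = (-0.097373, 0.000000). Multiply by 0.739198: (-0.071978, 0.000000). P_8(cos γ) = -0.071978

-0.071978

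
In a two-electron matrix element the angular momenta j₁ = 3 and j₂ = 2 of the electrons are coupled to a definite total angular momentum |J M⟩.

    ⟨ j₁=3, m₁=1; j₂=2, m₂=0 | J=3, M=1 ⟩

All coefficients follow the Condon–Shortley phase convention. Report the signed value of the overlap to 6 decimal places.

−√(3/20) = -0.387298

triangle: 2!×4!×2!/9! = 96/362880
(j±m)!: 4!×2!×2!×2!×4!×2! = 9216
prefactor² = (2J+1)×Δ×N² = 256/15
  k=0: +1/(0!×2!×2!×2!×2!×0!) = 1/16
  k=1: −1/(1!×1!×1!×1!×3!×1!) = -1/6
  k=2: +1/(2!×0!×0!×0!×4!×2!) = 1/96
Σ = -3/32  ⇒  CG² = 256/15×(-3/32)² = 3/20
CG = −√(3/20) = -0.387298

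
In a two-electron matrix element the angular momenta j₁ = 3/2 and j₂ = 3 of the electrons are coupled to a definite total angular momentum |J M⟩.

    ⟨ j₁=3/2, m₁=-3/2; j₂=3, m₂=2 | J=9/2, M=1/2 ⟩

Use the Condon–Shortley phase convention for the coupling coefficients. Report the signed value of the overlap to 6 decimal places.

+√(1/21) ≈ +0.218218

j₁+j₂−J=0  J+j₁−j₂=3  J−j₁+j₂=6  j₁+j₂+J+1=10
(j₁±m₁, j₂±m₂, J±M) = (0,3,5,1,5,4)
P² = 172800/7
sum k=0..0:
  [0] +1/720 = 1/720
S = 1/720
C² = P²·S² = 1/21 ; C = +0.218218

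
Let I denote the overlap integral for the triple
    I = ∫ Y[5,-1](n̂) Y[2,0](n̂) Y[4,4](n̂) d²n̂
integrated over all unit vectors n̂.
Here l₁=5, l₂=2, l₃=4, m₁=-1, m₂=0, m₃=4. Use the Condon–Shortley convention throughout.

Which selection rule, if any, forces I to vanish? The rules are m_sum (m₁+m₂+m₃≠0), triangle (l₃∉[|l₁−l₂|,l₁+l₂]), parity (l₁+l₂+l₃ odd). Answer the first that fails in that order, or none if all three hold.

m_sum

azimuthal sum: -1 + 0 + 4 = 3  ✗
3 ≤ 4 ≤ 7 (triangle on l)
L = 5 + 2 + 4 = 11 (odd)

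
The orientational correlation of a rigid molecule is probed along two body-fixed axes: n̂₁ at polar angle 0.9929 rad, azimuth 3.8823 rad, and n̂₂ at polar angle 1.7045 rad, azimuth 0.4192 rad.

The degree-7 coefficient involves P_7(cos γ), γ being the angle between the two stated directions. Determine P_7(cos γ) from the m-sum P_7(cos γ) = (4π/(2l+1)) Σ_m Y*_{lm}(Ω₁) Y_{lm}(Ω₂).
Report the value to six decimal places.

Addition theorem: P_7(cos γ) = (4π/15) Σ_m Y*_{lm}(Ω₁) Y_{lm}(Ω₂), m = −7…7:
  m=-7: (-0.065839+0.128795i) × (-0.459579-0.096608i) = +0.042701-0.052831i  (running Σ = +0.042701-0.052831i)
  m=-6: (-0.093516-0.340352i) × (+0.191479+0.138555i) = +0.029251-0.078127i  (running Σ = +0.071952-0.130958i)
  m=-5: (+0.368606+0.232097i) × (+0.135272+0.233432i) = -0.004317+0.117440i  (running Σ = +0.067635-0.013518i)
  m=-4: (-0.170734+0.030850i) × (-0.027651-0.259874i) = +0.012738+0.043516i  (running Σ = +0.080373+0.029999i)
  m=-3: (-0.156133+0.204819i) × (+0.062126-0.191834i) = +0.029591+0.042676i  (running Σ = +0.109965+0.072675i)
  m=-2: (-0.027250-0.304057i) × (-0.179315+0.199407i) = +0.065517+0.049088i  (running Σ = +0.175482+0.121763i)
  m=-1: (-0.102912-0.094102i) × (-0.159296+0.070985i) = +0.023073+0.007685i  (running Σ = +0.198555+0.129448i)
  m=0: (+0.324081-0.000000i) × (+0.269610+0.000000i) = +0.087375+0.000000i  (running Σ = +0.285931+0.129448i)
  m=1: (+0.102912-0.094102i) × (+0.159296+0.070985i) = +0.023073-0.007685i  (running Σ = +0.309004+0.121763i)
  m=2: (-0.027250+0.304057i) × (-0.179315-0.199407i) = +0.065517-0.049088i  (running Σ = +0.374521+0.072675i)
  m=3: (+0.156133+0.204819i) × (-0.062126-0.191834i) = +0.029591-0.042676i  (running Σ = +0.404112+0.029999i)
  m=4: (-0.170734-0.030850i) × (-0.027651+0.259874i) = +0.012738-0.043516i  (running Σ = +0.416851-0.013518i)
  m=5: (-0.368606+0.232097i) × (-0.135272+0.233432i) = -0.004317-0.117440i  (running Σ = +0.412534-0.130958i)
  m=6: (-0.093516+0.340352i) × (+0.191479-0.138555i) = +0.029251+0.078127i  (running Σ = +0.441785-0.052831i)
  m=7: (+0.065839+0.128795i) × (+0.459579-0.096608i) = +0.042701+0.052831i  (running Σ = +0.484486-0.000000i)
Σ over m = +0.484486-0.000000i; ×(4π/15) → +0.405882-0.000000i. Real part: 0.405882

0.405882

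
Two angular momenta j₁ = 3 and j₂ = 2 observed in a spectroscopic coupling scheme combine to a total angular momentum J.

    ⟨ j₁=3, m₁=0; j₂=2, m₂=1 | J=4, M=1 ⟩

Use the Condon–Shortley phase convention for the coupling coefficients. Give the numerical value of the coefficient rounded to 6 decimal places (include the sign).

√[9·1!5!3!/10! · 3!3!3!1!5!3!] = √(1944/7)
  +(−1)^0/∏(0,1,3,3,2,0)! = 1/72  (running 1/72)
  +(−1)^1/∏(1,0,2,2,3,1)! = -1/24  (running -1/36)
⟨..|..⟩ = √(1944/7)·(-1/36) = -0.462910

−√(3/14) = -0.462910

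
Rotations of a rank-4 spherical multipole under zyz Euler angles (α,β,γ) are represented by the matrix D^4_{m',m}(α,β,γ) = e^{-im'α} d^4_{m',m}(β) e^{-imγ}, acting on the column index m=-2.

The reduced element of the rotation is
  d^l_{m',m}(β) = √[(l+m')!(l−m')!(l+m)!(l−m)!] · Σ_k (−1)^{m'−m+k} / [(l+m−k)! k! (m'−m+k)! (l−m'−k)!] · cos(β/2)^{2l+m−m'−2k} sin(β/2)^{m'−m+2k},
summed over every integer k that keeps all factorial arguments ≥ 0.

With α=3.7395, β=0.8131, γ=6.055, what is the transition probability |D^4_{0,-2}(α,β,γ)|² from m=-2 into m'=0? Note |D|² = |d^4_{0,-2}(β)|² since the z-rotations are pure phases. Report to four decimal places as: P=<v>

P=0.2314

D^4_{0,-2}(3.7395,0.8131,6.0550) = e^{-i·0·3.7395}·d^4_{0,-2}(0.8131)·e^{-i·-2·6.0550}. Compute d first:
c=cos(0.813100/2)=0.918491, s=sin(0.813100/2)=0.395443; N=√[24·24·2·720]=910.735966
k: max(0,(-2)−(0))=0 … min(4+(-2),4−(0))=2
  k=0: (−1)^2·910.7360/(96)·0.9185^6·0.3954^2 = +0.890711
  k=1: (−1)^3·910.7360/(36)·0.9185^4·0.3954^4 = -0.440275
  k=2: (−1)^4·910.7360/(96)·0.9185^2·0.3954^6 = +0.030604
d^4_{0,-2}(0.8131) = +0.890711 -0.440275 +0.030604 = +0.481040
|D^4_{0,-2}|² = |d^4_{0,-2}(β)|² = (+0.481040)² = 0.231400 (the z-rotation phases have unit modulus)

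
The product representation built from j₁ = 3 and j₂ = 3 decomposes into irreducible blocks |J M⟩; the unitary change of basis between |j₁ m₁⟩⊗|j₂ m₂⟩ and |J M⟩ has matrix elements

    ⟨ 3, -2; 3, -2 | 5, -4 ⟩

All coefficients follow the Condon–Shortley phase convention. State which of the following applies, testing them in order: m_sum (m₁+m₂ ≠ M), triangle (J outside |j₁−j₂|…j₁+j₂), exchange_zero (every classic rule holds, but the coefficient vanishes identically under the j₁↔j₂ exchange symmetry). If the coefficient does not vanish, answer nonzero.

exchange_zero

m-sum: m₁+m₂ = -2+(-2) = -4, M = -4  ✓
triangle: |j₁−j₂| = 0 ≤ J = 5 ≤ j₁+j₂ = 6  ✓
exchange: j₁=j₂ and m₁=m₂, and (−1)^(j₁+j₂−J) = (−1)^1 = −1 forces ⟨j₁m₁;j₂m₂|JM⟩ = −⟨j₂m₂;j₁m₁|JM⟩ = −⟨j₁m₁;j₂m₂|JM⟩ ⇒ the coefficient vanishes identically
Racah sum check: Σ_k collapses to 0 ⇒ CG = 0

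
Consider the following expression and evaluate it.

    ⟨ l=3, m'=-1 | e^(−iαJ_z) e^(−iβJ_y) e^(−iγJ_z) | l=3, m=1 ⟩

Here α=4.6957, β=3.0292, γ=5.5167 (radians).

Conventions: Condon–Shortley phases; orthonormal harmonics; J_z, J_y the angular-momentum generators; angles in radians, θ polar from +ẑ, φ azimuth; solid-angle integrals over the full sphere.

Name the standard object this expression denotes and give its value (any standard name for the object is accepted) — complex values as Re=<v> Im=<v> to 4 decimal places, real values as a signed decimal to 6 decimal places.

Wigner D-matrix element, Re=0.6580 Im=-0.7066

This is a Wigner D-matrix element — the rotation-matrix element ⟨l m'| R(α,β,γ) |l m⟩ in the angular-momentum basis.
First d^3_{-1,1}(β=3.0292), then the phase factors e^{-i(-1)α} and e^{-i(1)γ}:
c=cos(3.029200/2)=0.056167, s=sin(3.029200/2)=0.998421; N=√[2·24·24·2]=48.000000
k: max(0,(1)−(-1))=2 … min(3+(1),3−(-1))=4
  k=2: (−1)^0·48.0000/(8)·0.0562^4·0.9984^2 = +0.000060
  k=3: (−1)^1·48.0000/(6)·0.0562^2·0.9984^4 = -0.025079
  k=4: (−1)^2·48.0000/(48)·0.0562^0·0.9984^6 = +0.990566
d^3_{-1,1}(3.0292) = +0.000060 -0.025079 +0.990566 = +0.965547
Phases: e^{-i·(-1)·4.6957}=-0.016688-0.999861i, e^{-i·(1)·5.5167}=+0.720353+0.693608i ⇒ D=+0.658010-0.706614i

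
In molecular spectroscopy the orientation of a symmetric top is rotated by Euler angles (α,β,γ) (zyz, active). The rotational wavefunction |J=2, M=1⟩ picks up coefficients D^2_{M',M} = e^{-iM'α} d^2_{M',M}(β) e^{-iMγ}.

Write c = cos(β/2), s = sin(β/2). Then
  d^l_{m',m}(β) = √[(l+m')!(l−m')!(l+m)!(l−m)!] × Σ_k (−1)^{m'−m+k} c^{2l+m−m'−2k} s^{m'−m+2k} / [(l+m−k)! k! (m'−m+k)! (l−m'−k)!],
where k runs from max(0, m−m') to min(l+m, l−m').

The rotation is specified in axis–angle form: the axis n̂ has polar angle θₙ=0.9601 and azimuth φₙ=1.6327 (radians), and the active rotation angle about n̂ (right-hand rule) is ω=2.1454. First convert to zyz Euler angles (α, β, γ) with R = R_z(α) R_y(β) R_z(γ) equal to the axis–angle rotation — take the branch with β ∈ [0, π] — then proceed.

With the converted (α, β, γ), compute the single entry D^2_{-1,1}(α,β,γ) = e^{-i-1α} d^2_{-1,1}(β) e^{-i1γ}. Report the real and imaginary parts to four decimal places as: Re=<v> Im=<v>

Axis–angle → zyz. n̂ = (sinθₙcosφₙ, sinθₙsinφₙ, cosθₙ) = (-0.050682, +0.817680, +0.573438), ω = 2.1454.
R = I cosω + sinω [n̂]ₓ + (1−cosω) n̂n̂ᵀ gives
  R = [-0.539537, -0.545314, +0.641508; +0.417383, +0.488484, +0.766274; -0.731226, +0.681188, -0.035950]
β = atan2(√(R₁₃²+R₂₃²), R₃₃) = 1.606755; α = atan2(R₂₃, R₁₃) mod 2π = 0.873793; γ = atan2(R₃₂, −R₃₁) mod 2π = 0.749986
Split into d^2_{-1,1}(β=1.6068) × two z-phases.
Half-angle: c=0.694280, s=0.719705. N=√(1·6·6·1)=6.000000
The bounds max(0,m−m')=2 and min(l+m,l−m')=3 give 2 terms
  k=2: (−1)^0·6.0000/(2)·0.6943^2·0.7197^2 = +0.749031
  k=3: (−1)^1·6.0000/(6)·0.6943^0·0.7197^4 = -0.268298
d^2_{-1,1}(1.6068) = +0.749031 -0.268298 = +0.480732
D = (+0.641923+0.766769i)·(+0.480732)·(+0.731699-0.681628i) = +0.477053+0.059366i

Re=0.4771 Im=0.0594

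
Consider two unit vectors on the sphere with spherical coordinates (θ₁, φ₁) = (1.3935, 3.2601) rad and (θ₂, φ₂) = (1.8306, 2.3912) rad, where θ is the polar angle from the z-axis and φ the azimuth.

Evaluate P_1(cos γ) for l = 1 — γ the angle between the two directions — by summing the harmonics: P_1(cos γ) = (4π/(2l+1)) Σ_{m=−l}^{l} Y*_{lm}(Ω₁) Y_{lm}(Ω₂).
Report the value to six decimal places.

Term-by-term m-sum for l=1 (normalisation 4π/3 = 4.188790):
  m=-1: Y*=(-0.337693, -0.040208)  Y=(-0.244221, -0.227695)  product (0.073317, 0.086710)
  m=+0: Y*=(0.086174, -0.000000)  Y=(-0.125517, 0.000000)  product (-0.010816, 0.000000)
  m=+1: Y*=(0.337693, -0.040208)  Y=(0.244221, -0.227695)  product (0.073317, -0.086710)
Σ over m = (0.135817, 0.000000); ×(4π/3) → (0.568909, 0.000000). Real part: 0.568909

0.568909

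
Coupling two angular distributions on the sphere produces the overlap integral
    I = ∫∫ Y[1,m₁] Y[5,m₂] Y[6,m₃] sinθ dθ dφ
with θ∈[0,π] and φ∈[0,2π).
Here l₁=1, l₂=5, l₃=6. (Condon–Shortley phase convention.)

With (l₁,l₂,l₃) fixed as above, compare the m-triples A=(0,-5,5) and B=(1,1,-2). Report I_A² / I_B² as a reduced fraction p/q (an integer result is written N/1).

11/28

Shared (l₁,l₂,l₃)=(1,5,6): N and (l;000)² cancel in I_A²/I_B².
A: Δ = 0!·2!·10!/13! = 1/858; Racah Σ t=0..0: t=0:+1/3628800 = 1/3628800; ⇒ 3j(1 5 6; 0 -5 5)² = 1/78, sgn -1
B: Δ = 0!·2!·10!/13! = 1/858; Racah Σ t=0..0: t=0:+1/34560 = 1/34560; ⇒ 3j(1 5 6; 1 1 -2)² = 14/429, sgn +1
I_A²/I_B² = (1/78)/(14/429) = 11/28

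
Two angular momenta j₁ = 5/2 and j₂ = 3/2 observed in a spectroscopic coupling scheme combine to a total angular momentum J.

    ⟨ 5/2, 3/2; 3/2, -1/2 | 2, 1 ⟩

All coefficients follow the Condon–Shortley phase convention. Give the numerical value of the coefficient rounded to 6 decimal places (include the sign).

+√(1/42) = +0.154303

j₁+j₂−J=2  J+j₁−j₂=3  J−j₁+j₂=1  j₁+j₂+J+1=7
(j₁±m₁, j₂±m₂, J±M) = (4,1,1,2,3,1)
P² = 24/7
sum k=0..1:
  [0] +1/4 = 1/4
  [1] −1/6 = -1/6
S = 1/12
C² = P²·S² = 1/42 ; C = +0.154303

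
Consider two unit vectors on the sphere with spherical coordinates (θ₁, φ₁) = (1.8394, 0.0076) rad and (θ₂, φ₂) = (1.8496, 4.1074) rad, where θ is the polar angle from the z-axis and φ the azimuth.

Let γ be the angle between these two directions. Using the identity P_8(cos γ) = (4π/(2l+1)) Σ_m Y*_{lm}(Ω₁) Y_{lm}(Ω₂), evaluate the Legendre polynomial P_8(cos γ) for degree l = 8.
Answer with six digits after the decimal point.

Summing Y*_{l m}(θ₁,φ₁)·Y_{l m}(θ₂,φ₂) over m ∈ [−8, 8]; prefactor 4π/(2·8+1) = 0.739198:
  term(m=-8) = (0.027101, -0.142200)   from Y*(Ω₁)=(0.384145, 0.023385), Y(Ω₂)=(0.047836, -0.373085)
  term(m=-7) = (-0.166320, 0.075127)   from Y*(Ω₁)=(-0.423135, -0.022532), Y(Ω₂)=(0.382526, -0.197917)
  term(m=-6) = (0.000594, 0.000351)   from Y*(Ω₁)=(0.017048, 0.000778), Y(Ω₂)=(0.035714, 0.018973)
  term(m=-5) = (-0.009405, -0.119331)   from Y*(Ω₁)=(0.349171, 0.013275), Y(Ω₂)=(-0.039869, -0.340239)
  term(m=-4) = (-0.019746, 0.016338)   from Y*(Ω₁)=(-0.148647, -0.004520), Y(Ω₂)=(0.129376, -0.113846)
  term(m=-3) = (0.073152, 0.020007)   from Y*(Ω₁)=(-0.282945, -0.006452), Y(Ω₂)=(-0.260014, -0.064780)
  term(m=-2) = (-0.014922, -0.041440)   from Y*(Ω₁)=(0.199306, 0.003030), Y(Ω₂)=(-0.078010, -0.206738)
  term(m=-1) = (-0.032867, 0.046768)   from Y*(Ω₁)=(0.248575, 0.001889), Y(Ω₂)=(-0.130786, 0.189138)
  term(m=+0) = (0.049635, 0.000000)   from Y*(Ω₁)=(-0.212669, -0.000000), Y(Ω₂)=(-0.233391, 0.000000)
  term(m=+1) = (-0.032867, -0.046768)   from Y*(Ω₁)=(-0.248575, 0.001889), Y(Ω₂)=(0.130786, 0.189138)
  term(m=+2) = (-0.014922, 0.041440)   from Y*(Ω₁)=(0.199306, -0.003030), Y(Ω₂)=(-0.078010, 0.206738)
  term(m=+3) = (0.073152, -0.020007)   from Y*(Ω₁)=(0.282945, -0.006452), Y(Ω₂)=(0.260014, -0.064780)
  term(m=+4) = (-0.019746, -0.016338)   from Y*(Ω₁)=(-0.148647, 0.004520), Y(Ω₂)=(0.129376, 0.113846)
  term(m=+5) = (-0.009405, 0.119331)   from Y*(Ω₁)=(-0.349171, 0.013275), Y(Ω₂)=(0.039869, -0.340239)
  term(m=+6) = (0.000594, -0.000351)   from Y*(Ω₁)=(0.017048, -0.000778), Y(Ω₂)=(0.035714, -0.018973)
  term(m=+7) = (-0.166320, -0.075127)   from Y*(Ω₁)=(0.423135, -0.022532), Y(Ω₂)=(-0.382526, -0.197917)
  term(m=+8) = (0.027101, 0.142200)   from Y*(Ω₁)=(0.384145, -0.023385), Y(Ω₂)=(0.047836, 0.373085)
Σ over m = (-0.235191, 0.000000); ×(4π/17) → (-0.173852, 0.000000). Real part: -0.173852

-0.173852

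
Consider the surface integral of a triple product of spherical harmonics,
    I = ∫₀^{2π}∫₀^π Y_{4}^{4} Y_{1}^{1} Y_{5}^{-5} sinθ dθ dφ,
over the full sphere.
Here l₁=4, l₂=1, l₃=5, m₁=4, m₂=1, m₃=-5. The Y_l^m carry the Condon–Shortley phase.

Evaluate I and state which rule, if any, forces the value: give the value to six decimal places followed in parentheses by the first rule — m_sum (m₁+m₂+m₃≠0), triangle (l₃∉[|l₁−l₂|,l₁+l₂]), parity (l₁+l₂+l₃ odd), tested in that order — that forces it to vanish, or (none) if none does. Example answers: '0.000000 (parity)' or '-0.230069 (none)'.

-0.329416 (none)

m-sum 0 ✓  L=10 even ✓  3≤5≤5 ✓
Π(2lᵢ+1) = 9×3×11 = 297
triangle coeff Δ(4,1,5) = 1/495
Σ_t [0,0]: t=0:+1/576 = 1/576
(3j)²=5/99 [(4 1 5; 0 0 0)], sign=-1
Σ_t [0,0]: t=0:+1/80640 = 1/80640
(3j)²=1/11 [(4 1 5; 4 1 -5)], sign=+1
⇒ 4πI² = 15/11
I = (-1)√(15/11/(4π)) = -0.32941575
No selection rule forces the value: the integral is nonzero (none).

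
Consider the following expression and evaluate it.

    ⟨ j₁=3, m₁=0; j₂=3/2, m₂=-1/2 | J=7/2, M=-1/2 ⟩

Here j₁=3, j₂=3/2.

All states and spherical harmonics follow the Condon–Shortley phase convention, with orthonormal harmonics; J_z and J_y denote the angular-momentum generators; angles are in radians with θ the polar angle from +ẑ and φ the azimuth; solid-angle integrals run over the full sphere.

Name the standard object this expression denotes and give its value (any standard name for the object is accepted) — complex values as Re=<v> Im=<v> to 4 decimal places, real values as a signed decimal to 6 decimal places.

This is a Clebsch–Gordan (vector-coupling) coefficient.
j₁+j₂−J=1  J+j₁−j₂=5  J−j₁+j₂=2  j₁+j₂+J+1=9
(j₁±m₁, j₂±m₂, J±M) = (3,3,1,2,3,4)
P² = 384/7
sum k=0..1:
  [0] +1/12 = 1/12
  [1] −1/24 = -1/24
S = 1/24
C² = P²·S² = 2/21 ; C = +0.308607

Clebsch–Gordan coefficient, +√(2/21) ≈ +0.308607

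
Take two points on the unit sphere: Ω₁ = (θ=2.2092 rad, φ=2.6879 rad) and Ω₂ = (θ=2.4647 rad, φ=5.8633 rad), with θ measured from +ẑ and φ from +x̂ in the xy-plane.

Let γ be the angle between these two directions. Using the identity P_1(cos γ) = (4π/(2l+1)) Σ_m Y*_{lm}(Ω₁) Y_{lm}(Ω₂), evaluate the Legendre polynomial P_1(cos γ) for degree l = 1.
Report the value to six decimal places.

Term-by-term m-sum for l=1 (normalisation 4π/3 = 4.188790):
  [-1]  conj(Y_{1,-1})(Ω₁) = -0.249380+0.121602i ; Y_{1,-1}(Ω₂) = +0.197610+0.088220i ; Δ = -0.060008+0.002029i
  [+0]  conj(Y_{1,0})(Ω₁) = -0.291165-0.000000i ; Y_{1,0}(Ω₂) = -0.380877+0.000000i ; Δ = +0.110898+0.000000i
  [+1]  conj(Y_{1,1})(Ω₁) = +0.249380+0.121602i ; Y_{1,1}(Ω₂) = -0.197610+0.088220i ; Δ = -0.060008-0.002029i
Total Σ_m = -0.009118+0.000000i. Multiply by 4.188790: -0.038192+0.000000i. P_1(cos γ) = -0.038192

-0.038192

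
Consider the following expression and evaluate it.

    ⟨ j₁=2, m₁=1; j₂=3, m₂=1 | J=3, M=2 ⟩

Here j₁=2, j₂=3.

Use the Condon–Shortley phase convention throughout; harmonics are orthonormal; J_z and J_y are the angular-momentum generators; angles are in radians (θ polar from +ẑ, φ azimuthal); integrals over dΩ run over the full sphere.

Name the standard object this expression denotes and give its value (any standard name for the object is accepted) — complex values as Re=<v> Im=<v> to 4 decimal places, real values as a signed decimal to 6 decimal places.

Clebsch–Gordan coefficient, −√(1/4) ≈ -0.500000

This is a Clebsch–Gordan (vector-coupling) coefficient.
√[7·2!2!4!/9! · 3!1!4!2!5!1!] = √(64)
  +(−1)^0/∏(0,2,1,4,1,0)! = 1/48  (running 1/48)
  +(−1)^1/∏(1,1,0,3,2,1)! = -1/12  (running -1/16)
⟨..|..⟩ = √(64)·(-1/16) = -0.500000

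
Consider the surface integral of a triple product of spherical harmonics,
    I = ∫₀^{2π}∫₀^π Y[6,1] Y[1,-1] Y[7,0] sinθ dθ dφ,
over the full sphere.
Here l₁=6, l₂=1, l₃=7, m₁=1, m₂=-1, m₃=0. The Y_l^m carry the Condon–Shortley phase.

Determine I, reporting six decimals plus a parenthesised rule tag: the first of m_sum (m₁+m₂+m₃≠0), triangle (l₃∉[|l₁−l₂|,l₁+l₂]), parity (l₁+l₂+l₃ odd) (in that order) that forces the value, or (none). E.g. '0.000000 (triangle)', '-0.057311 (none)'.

Checks pass: Σm=0; 14 even; l₃=7∈[5,7].
(2·6+1)(2·1+1)(2·7+1) = 585
Δ: 0! 12! 2! / 15! → 1/1365
sum: t=0:+1/518400 = 1/518400
3j²(6 1 7; 0 0 0) = Δ·Π!·Σ² = 7/195  (sign -1)
sum: t=0:+1/1209600 = 1/1209600
3j²(6 1 7; 1 -1 0) = Δ·Π!·Σ² = 1/65  (sign -1)
combine: 4πI² = 585·7/195·1/65 = 21/65
take √, sign +1: I = 0.16034227
No selection rule forces the value: the integral is nonzero (none).

0.160342 (none)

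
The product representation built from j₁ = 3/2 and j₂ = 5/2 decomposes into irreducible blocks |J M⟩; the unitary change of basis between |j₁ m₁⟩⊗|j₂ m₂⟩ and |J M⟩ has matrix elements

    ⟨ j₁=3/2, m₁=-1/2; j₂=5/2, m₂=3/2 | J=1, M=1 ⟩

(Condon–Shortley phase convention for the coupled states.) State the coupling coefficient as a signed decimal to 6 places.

+√(3/10) ≈ +0.547723

j₁+j₂−J=3  J+j₁−j₂=0  J−j₁+j₂=2  j₁+j₂+J+1=6
(j₁±m₁, j₂±m₂, J±M) = (1,2,4,1,2,0)
P² = 24/5
sum k=2..2:
  [2] +1/4 = 1/4
S = 1/4
C² = P²·S² = 3/10 ; C = +0.547723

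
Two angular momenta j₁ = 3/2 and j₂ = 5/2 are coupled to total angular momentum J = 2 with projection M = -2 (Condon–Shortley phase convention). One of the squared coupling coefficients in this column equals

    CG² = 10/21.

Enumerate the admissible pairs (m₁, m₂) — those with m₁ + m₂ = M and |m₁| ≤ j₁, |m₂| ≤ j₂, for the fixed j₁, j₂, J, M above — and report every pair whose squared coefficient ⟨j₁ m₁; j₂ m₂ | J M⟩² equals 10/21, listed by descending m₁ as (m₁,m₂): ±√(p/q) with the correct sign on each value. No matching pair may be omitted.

Admissible pairs with m₁+m₂ = M = -2: (-3/2,-1/2), (-1/2,-3/2), (1/2,-5/2)
  (m₁,m₂)=(1/2,-5/2): CG² = 10/21, CG = +√(10/21)   ← matches the target
  (m₁,m₂)=(-1/2,-3/2): CG² = 8/21, CG = −√(8/21)
  (m₁,m₂)=(-3/2,-1/2): CG² = 1/7, CG = +√(1/7)
Pairs with CG² = 10/21: (1/2,-5/2): +√(10/21)

(1/2,-5/2): +√(10/21)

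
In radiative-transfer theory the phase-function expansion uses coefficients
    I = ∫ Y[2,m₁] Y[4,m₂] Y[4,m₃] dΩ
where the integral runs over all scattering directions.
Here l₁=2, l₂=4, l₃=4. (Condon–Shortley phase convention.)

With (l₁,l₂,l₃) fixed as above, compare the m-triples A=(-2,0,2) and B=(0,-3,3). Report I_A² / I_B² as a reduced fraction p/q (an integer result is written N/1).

Shared (l₁,l₂,l₃)=(2,4,4): N and (l;000)² cancel in I_A²/I_B².
A: Δ = 2!·2!·6!/11! = 1/13860; Racah Σ t=2..2: t=2:+1/192 = 1/192; ⇒ 3j(2 4 4; -2 0 2)² = 3/77, sgn +1
B: Δ = 2!·2!·6!/11! = 1/13860; Racah Σ t=0..1: t=0:+1/480 t=1:−1/720 = 1/1440; ⇒ 3j(2 4 4; 0 -3 3)² = 7/1980, sgn -1
I_A²/I_B² = (3/77)/(7/1980) = 540/49

540/49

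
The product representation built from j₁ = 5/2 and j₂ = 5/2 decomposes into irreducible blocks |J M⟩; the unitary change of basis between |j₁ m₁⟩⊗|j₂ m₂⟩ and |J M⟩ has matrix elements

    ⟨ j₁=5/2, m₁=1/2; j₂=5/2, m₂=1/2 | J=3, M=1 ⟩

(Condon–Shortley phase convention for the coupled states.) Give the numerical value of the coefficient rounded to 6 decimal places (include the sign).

−√(4/15) = -0.516398

triangle: 2!·3!·3!/9! = 72/362880
(j±m)!: 3!·2!·3!·2!·4!·2! = 6912
prefactor² = (2J+1)·Δ·N² = 48/5
  k=0: +1/(0!·2!·2!·3!·1!·0!) = 1/24
  k=1: −1/(1!·1!·1!·2!·2!·1!) = -1/4
  k=2: +1/(2!·0!·0!·1!·3!·2!) = 1/24
Σ = -1/6  ⇒  CG² = 48/5·(-1/6)² = 4/15
CG = −√(4/15) = -0.516398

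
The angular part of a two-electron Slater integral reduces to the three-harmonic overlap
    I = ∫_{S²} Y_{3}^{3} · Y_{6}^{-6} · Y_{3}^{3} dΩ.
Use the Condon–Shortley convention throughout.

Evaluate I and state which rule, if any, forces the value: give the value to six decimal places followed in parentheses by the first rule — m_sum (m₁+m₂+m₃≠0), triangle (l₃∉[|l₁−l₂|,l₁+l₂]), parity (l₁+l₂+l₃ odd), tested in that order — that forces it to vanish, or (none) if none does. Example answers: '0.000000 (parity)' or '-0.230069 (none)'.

0.360342 (none)

Checks pass: Σm=0; 12 even; l₃=3∈[3,9].
(2·3+1)(2·6+1)(2·3+1) = 637
Δ: 6! 0! 6! / 13! → 1/12012
sum: t=3:−1/1296 = -1/1296
3j²(3 6 3; 0 0 0) = Δ·Π!·Σ² = 100/3003  (sign +1)
sum: t=0:+1/518400 = 1/518400
3j²(3 6 3; 3 -6 3) = Δ·Π!·Σ² = 1/13  (sign +1)
combine: 4πI² = 637·100/3003·1/13 = 700/429
take √, sign +1: I = 0.36034246
No selection rule forces the value: the integral is nonzero (none).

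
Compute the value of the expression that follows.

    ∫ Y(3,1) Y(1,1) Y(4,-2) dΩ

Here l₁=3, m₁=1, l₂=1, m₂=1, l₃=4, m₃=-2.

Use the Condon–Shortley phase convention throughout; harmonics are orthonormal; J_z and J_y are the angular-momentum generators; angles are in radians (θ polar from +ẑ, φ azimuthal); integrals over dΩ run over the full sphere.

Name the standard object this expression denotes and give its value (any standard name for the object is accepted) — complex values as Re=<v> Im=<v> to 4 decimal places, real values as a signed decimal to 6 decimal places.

This is a Gaunt coefficient — the integral of a triple product of spherical harmonics over the sphere.
Rules hold: Σm=0, L=8 even, 2≤4≤4.
N = 7·3·9 = 189
Δ = 0!·6!·2!/9! = 1/252
Racah Σ t=0..0: t=0:+1/36 = 1/36
⇒ 3j(3 1 4; 0 0 0)² = 4/63, sgn +1
Racah Σ t=0..0: t=0:+1/96 = 1/96
⇒ 3j(3 1 4; 1 1 -2)² = 5/84, sgn +1
4πI² = N·(3j₀)²·(3jₘ)² = 5/7
I = +1·√(0.714286/4π) = 0.23841361

Gaunt coefficient, +0.238414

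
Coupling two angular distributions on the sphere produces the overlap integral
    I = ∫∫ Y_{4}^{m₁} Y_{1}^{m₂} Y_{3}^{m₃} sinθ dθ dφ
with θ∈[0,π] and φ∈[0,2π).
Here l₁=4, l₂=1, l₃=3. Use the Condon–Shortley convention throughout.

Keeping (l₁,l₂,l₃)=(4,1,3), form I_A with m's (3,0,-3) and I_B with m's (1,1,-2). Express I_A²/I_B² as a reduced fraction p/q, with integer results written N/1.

Shared (l₁,l₂,l₃)=(4,1,3): N and (l;000)² cancel in I_A²/I_B².
A: Δ = 2!·6!·0!/9! = 1/252; Racah Σ t=1..1: t=1:−1/720 = -1/720; ⇒ 3j(4 1 3; 3 0 -3)² = 1/36, sgn -1
B: Δ = 2!·6!·0!/9! = 1/252; Racah Σ t=2..2: t=2:+1/240 = 1/240; ⇒ 3j(4 1 3; 1 1 -2)² = 1/84, sgn -1
I_A²/I_B² = (1/36)/(1/84) = 7/3

7/3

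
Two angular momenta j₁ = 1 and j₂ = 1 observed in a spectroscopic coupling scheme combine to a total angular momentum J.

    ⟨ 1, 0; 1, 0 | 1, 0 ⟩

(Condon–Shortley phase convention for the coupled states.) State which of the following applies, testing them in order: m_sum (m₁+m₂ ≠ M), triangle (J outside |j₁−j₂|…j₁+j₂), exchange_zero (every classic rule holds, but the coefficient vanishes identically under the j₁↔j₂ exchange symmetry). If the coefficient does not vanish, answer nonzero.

exchange_zero

m-sum: m₁+m₂ = 0+0 = 0, M = 0  ✓
triangle: |j₁−j₂| = 0 ≤ J = 1 ≤ j₁+j₂ = 2  ✓
exchange: j₁=j₂ and m₁=m₂, and (−1)^(j₁+j₂−J) = (−1)^1 = −1 forces ⟨j₁m₁;j₂m₂|JM⟩ = −⟨j₂m₂;j₁m₁|JM⟩ = −⟨j₁m₁;j₂m₂|JM⟩ ⇒ the coefficient vanishes identically
Racah sum check: Σ_k collapses to 0 ⇒ CG = 0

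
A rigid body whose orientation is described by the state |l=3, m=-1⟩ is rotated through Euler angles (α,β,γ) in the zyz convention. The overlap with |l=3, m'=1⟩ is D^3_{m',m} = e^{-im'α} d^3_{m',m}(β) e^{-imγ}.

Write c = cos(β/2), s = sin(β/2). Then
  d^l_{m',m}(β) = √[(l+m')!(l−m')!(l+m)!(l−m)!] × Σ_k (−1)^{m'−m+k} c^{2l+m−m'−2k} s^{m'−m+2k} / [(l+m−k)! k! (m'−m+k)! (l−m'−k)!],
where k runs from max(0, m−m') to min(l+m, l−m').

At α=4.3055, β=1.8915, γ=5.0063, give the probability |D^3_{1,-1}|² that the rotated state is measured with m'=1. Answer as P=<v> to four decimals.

First d^3_{1,-1}(β=1.8915), then the phase factors e^{-i(1)α} and e^{-i(-1)γ}:
Half-angle: c=0.585135, s=0.810936. N=√(24·2·2·24)=48.000000
The bounds max(0,m−m')=0 and min(l+m,l−m')=2 give 3 terms
  k=0: (−1)^2·48.0000/(8)·0.5851^4·0.8109^2 = +0.462539
  k=1: (−1)^3·48.0000/(6)·0.5851^2·0.8109^4 = -1.184536
  k=2: (−1)^4·48.0000/(48)·0.5851^0·0.8109^6 = +0.284393
d^3_{1,-1}(1.8915) = +0.462539 -1.184536 +0.284393 = -0.437604
|D^3_{1,-1}|² = |d^3_{1,-1}(β)|² = (-0.437604)² = 0.191497 (the z-rotation phases have unit modulus)

P=0.1915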